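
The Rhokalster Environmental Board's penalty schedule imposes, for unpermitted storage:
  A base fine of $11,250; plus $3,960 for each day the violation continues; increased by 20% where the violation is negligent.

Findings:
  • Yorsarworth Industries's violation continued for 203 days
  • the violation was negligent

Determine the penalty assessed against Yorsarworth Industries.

Per-day component: 203 × $3,960 = $803,880
Base plus per-day: $11,250 + $803,880 = $815,130
Enhancement: 20% of $815,130 = $163,026
Enhanced fine: $815,130 + $163,026 = $978,156

$978,156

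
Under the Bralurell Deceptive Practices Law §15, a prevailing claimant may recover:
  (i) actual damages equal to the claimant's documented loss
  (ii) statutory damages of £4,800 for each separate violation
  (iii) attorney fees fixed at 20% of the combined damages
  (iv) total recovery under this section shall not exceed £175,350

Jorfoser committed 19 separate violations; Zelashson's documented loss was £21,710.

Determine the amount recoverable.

Statutory damages: 19 × £4,800 = £91,200
Combined damages: £21,710 + £91,200 = £112,910
Attorney fees: 20% of £112,910 = £22,582
Total before cap: £112,910 + £22,582 = £135,492
Cap at £175,350: £135,492 is within the cap, no reduction.

Total recovery: £135,492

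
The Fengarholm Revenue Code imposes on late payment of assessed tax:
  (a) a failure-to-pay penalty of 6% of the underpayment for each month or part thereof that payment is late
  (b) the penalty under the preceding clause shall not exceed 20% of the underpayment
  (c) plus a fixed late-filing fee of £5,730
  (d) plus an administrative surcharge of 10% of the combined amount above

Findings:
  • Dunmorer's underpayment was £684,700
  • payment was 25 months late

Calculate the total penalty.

£156,937

Accrued rate: 6% × 25 = 150%, capped at 20% → 20%
Failure-to-pay penalty: 20% of £684,700 = £136,940
Penalty before surcharge: £136,940 + £5,730 = £142,670
Administrative surcharge: 10% of £142,670 = £14,267
Total penalty: £142,670 + £14,267 = £156,937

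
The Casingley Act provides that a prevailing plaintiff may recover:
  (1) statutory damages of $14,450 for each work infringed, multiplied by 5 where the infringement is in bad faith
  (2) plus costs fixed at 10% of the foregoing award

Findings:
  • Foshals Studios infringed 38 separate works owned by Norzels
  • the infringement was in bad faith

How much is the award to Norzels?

$3,020,050

Statutory damages: 38 × $14,450 = $549,100
Multiplied by 5: 5 × $549,100 = $2,745,500
Costs: 10% of $2,745,500 = $274,550
Award plus costs: $2,745,500 + $274,550 = $3,020,050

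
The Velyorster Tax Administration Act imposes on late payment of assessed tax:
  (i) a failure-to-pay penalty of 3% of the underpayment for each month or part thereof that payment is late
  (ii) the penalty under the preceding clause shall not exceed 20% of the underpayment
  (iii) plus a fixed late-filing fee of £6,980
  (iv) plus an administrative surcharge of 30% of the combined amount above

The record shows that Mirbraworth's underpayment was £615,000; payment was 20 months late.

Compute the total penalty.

Accrued rate: 3% × 20 = 60%, capped at 20% → 20%
Failure-to-pay penalty: 20% of £615,000 = £123,000
Penalty before surcharge: £123,000 + £6,980 = £129,980
Administrative surcharge: 30% of £129,980 = £38,994
Total penalty: £129,980 + £38,994 = £168,974

Penalty: £168,974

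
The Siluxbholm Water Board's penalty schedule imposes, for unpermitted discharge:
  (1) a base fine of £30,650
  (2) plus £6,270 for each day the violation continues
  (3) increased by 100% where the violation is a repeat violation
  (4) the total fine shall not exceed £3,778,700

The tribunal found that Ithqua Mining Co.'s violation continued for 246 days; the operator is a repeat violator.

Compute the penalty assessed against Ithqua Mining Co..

Per-day component: 246 × £6,270 = £1,542,420
Base plus per-day: £30,650 + £1,542,420 = £1,573,070
Enhancement: 100% of £1,573,070 = £1,573,070
Enhanced fine: £1,573,070 + £1,573,070 = £3,146,140
Cap at £3,778,700: £3,146,140 is within the cap, no reduction.

£3,146,140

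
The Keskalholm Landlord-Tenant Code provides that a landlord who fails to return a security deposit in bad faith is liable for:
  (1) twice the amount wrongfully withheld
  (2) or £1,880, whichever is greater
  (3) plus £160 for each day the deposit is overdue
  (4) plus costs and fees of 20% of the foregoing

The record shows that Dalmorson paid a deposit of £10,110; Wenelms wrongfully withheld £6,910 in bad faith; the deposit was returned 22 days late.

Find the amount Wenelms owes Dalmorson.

£20,808

Doubled: 2 × £6,910 = £13,820
Minimum £1,880: £13,820 meets the minimum, no increase.
Late-return penalty: 22 × £160 = £3,520
Damages plus late penalty: £13,820 + £3,520 = £17,340
Costs and fees: 20% of £17,340 = £3,468
Total recovery: £17,340 + £3,468 = £20,808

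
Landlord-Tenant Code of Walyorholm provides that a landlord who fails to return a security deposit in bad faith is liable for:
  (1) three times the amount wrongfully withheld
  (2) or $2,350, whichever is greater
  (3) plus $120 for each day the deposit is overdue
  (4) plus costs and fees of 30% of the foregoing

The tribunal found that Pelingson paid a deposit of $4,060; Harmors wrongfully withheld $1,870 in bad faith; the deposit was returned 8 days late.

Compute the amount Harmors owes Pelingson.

$8,541

Trebled: 3 × $1,870 = $5,610
Minimum $2,350: $5,610 meets the minimum, no increase.
Late-return penalty: 8 × $120 = $960
Damages plus late penalty: $5,610 + $960 = $6,570
Costs and fees: 30% of $6,570 = $1,971
Total recovery: $6,570 + $1,971 = $8,541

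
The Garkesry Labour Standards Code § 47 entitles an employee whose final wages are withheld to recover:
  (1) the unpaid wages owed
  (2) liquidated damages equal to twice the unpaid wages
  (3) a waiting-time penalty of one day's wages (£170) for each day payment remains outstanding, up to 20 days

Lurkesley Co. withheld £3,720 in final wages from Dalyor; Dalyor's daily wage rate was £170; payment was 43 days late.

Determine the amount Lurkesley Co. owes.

£14,560

Doubled: 2 × £3,720 = £7,440
Penalty days: min(43, 20) = 20
Waiting-time penalty: 20 × £170 = £3,400
Total award: £3,720 + £7,440 + £3,400 = £14,560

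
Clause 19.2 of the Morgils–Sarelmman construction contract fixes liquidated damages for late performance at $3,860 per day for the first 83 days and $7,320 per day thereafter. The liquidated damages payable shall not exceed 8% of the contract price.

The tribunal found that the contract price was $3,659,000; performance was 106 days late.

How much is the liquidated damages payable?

$292,720

First 83 days: 83 × $3,860 = $320,380
Remaining days: (106 − 83) × $7,320 = $168,360
Accrued per-day damages: $320,380 + $168,360 = $488,740
Cap: 8% of $3,659,000 = $292,720
Cap at $292,720: $488,740 exceeds the cap → $292,720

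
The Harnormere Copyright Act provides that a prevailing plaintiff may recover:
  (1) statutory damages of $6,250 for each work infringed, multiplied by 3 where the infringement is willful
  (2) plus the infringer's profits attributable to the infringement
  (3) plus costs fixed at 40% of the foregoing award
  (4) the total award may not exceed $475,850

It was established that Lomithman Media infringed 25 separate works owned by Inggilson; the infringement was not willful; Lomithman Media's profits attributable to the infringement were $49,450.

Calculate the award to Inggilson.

Statutory damages: 25 × $6,250 = $156,250
Infringement not willful: no ×3 enhancement.
Combined award: $156,250 + $49,450 = $205,700
Costs: 40% of $205,700 = $82,280
Award plus costs: $205,700 + $82,280 = $287,980
Cap at $475,850: $287,980 is within the cap, no reduction.

$287,980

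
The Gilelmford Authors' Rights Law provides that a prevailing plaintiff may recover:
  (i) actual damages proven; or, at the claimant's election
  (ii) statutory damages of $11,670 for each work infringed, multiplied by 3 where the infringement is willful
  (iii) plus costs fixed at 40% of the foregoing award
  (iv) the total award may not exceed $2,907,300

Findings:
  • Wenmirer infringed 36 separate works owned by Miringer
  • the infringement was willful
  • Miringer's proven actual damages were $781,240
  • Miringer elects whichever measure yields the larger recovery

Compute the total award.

$1,764,504

Statutory damages: 36 × $11,670 = $420,120
Trebled: 3 × $420,120 = $1,260,360
Greater of actual damages ($781,240) or enhanced statutory damages ($1,260,360): $1,260,360
Costs: 40% of $1,260,360 = $504,144
Award plus costs: $1,260,360 + $504,144 = $1,764,504
Cap at $2,907,300: $1,764,504 is within the cap, no reduction.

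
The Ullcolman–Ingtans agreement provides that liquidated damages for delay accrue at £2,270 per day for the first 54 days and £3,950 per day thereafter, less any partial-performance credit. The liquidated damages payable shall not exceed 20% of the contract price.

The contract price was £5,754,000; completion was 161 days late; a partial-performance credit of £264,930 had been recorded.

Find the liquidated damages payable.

£280,300

First 54 days: 54 × £2,270 = £122,580
Remaining days: (161 − 54) × £3,950 = £422,650
Accrued per-day damages: £122,580 + £422,650 = £545,230
Less partial-performance credit: £545,230 − £264,930 = £280,300
Cap: 20% of £5,754,000 = £1,150,800
Cap at £1,150,800: £280,300 is within the cap, no reduction.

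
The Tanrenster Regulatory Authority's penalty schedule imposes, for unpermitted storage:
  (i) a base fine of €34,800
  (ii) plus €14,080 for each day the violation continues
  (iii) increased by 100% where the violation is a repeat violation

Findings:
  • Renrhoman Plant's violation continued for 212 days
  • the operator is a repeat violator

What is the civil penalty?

€6,039,520

Per-day component: 212 × €14,080 = €2,984,960
Base plus per-day: €34,800 + €2,984,960 = €3,019,760
Enhancement: 100% of €3,019,760 = €3,019,760
Enhanced fine: €3,019,760 + €3,019,760 = €6,039,520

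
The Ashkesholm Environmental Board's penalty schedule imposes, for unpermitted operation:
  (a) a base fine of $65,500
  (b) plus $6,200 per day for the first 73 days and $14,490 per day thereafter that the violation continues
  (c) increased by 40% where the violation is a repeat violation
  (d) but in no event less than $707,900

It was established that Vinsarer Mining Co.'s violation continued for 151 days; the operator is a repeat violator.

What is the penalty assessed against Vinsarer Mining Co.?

$2,307,648

First 73 days: 73 × $6,200 = $452,600
Remaining days: (151 − 73) × $14,490 = $1,130,220
Per-day component: $452,600 + $1,130,220 = $1,582,820
Base plus per-day: $65,500 + $1,582,820 = $1,648,320
Enhancement: 40% of $1,648,320 = $659,328
Enhanced fine: $1,648,320 + $659,328 = $2,307,648
Minimum $707,900: $2,307,648 meets the minimum, no increase.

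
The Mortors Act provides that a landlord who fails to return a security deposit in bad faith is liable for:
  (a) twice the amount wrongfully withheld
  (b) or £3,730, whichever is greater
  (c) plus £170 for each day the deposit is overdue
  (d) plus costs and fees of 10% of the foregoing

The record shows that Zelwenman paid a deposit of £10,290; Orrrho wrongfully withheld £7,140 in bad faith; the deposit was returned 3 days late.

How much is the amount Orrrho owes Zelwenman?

Doubled: 2 × £7,140 = £14,280
Minimum £3,730: £14,280 meets the minimum, no increase.
Late-return penalty: 3 × £170 = £510
Damages plus late penalty: £14,280 + £510 = £14,790
Costs and fees: 10% of £14,790 = £1,479
Total recovery: £14,790 + £1,479 = £16,269

Recovery: £16,269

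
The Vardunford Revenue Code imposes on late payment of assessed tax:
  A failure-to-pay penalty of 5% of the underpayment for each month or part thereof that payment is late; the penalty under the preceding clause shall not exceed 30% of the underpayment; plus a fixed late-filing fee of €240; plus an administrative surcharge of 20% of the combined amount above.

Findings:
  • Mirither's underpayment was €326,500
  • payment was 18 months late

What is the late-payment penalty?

Accrued rate: 5% × 18 = 90%, capped at 30% → 30%
Failure-to-pay penalty: 30% of €326,500 = €97,950
Penalty before surcharge: €97,950 + €240 = €98,190
Administrative surcharge: 20% of €98,190 = €19,638
Total penalty: €98,190 + €19,638 = €117,828

€117,828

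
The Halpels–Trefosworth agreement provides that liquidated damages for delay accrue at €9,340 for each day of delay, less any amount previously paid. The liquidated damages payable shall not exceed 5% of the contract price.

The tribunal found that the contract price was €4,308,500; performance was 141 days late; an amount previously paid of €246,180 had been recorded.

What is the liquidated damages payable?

€215,425

Per-day damages: 141 × €9,340 = €1,316,940
Less amount previously paid: €1,316,940 − €246,180 = €1,070,760
Cap: 5% of €4,308,500 = €215,425
Cap at €215,425: €1,070,760 exceeds the cap → €215,425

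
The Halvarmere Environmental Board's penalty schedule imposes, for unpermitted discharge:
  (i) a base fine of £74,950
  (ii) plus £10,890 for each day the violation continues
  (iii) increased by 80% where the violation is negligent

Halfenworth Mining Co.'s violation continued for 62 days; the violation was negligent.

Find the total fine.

Per-day component: 62 × £10,890 = £675,180
Base plus per-day: £74,950 + £675,180 = £750,130
Enhancement: 80% of £750,130 = £600,104
Enhanced fine: £750,130 + £600,104 = £1,350,234

£1,350,234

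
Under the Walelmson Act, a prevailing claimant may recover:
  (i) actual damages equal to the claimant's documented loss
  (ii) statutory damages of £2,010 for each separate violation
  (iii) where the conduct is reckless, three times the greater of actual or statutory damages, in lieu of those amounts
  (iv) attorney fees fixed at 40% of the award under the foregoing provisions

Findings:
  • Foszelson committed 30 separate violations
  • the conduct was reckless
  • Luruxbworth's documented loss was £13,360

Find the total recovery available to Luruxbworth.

£253,260

Statutory damages: 30 × £2,010 = £60,300
Greater of actual damages (£13,360) or statutory damages (£60,300): £60,300
Trebled: 3 × £60,300 = £180,900
Attorney fees: 40% of £180,900 = £72,360
Total recovery: £180,900 + £72,360 = £253,260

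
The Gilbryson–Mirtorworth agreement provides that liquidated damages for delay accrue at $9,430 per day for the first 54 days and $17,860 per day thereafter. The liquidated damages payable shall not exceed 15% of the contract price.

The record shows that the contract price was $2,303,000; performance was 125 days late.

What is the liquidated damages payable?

First 54 days: 54 × $9,430 = $509,220
Remaining days: (125 − 54) × $17,860 = $1,268,060
Accrued per-day damages: $509,220 + $1,268,060 = $1,777,280
Cap: 15% of $2,303,000 = $345,450
Cap at $345,450: $1,777,280 exceeds the cap → $345,450

$345,450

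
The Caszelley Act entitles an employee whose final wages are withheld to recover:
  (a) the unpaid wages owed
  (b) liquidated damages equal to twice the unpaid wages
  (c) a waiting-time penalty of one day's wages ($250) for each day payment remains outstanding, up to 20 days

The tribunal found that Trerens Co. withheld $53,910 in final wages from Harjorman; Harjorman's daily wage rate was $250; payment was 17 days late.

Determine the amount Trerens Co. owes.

$165,980

Doubled: 2 × $53,910 = $107,820
Penalty days: min(17, 20) = 17
Waiting-time penalty: 17 × $250 = $4,250
Total award: $53,910 + $107,820 + $4,250 = $165,980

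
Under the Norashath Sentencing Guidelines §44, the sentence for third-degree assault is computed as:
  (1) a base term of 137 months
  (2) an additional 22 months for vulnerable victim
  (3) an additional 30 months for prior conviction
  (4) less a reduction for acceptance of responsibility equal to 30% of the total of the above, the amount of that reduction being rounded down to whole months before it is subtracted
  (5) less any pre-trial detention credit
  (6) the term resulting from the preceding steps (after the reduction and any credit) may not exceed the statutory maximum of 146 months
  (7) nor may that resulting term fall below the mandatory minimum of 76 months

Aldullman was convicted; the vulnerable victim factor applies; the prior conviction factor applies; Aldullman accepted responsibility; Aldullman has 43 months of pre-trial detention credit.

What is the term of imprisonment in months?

Vulnerable victim enhancement: +22 months
Prior conviction enhancement: +30 months
Adjusted term: 137 months + 22 months + 30 months = 189 months
Acceptance of responsibility reduction: 30% of 189 months = 56 months (rounded down)
After reduction: 189 − 56 = 133 months
Less pre-trial detention credit: 133 months − 43 months = 90 months
Cap at 146 months: 90 months is within the cap, no reduction.
Minimum 76 months: 90 months meets the minimum, no increase.

90 months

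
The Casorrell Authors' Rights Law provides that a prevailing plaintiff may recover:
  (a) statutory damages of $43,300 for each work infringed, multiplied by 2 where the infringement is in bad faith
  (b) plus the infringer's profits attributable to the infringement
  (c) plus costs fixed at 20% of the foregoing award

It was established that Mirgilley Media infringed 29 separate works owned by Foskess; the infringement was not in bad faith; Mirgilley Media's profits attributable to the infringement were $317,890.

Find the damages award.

Statutory damages: 29 × $43,300 = $1,255,700
Infringement not in bad faith: no ×2 enhancement.
Combined award: $1,255,700 + $317,890 = $1,573,590
Costs: 20% of $1,573,590 = $314,718
Award plus costs: $1,573,590 + $314,718 = $1,888,308

Award: $1,888,308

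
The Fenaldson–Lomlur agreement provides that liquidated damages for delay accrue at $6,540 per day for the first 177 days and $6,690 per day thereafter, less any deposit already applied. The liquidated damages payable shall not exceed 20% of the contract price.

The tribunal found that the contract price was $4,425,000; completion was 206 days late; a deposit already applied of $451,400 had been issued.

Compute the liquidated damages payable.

First 177 days: 177 × $6,540 = $1,157,580
Remaining days: (206 − 177) × $6,690 = $194,010
Accrued per-day damages: $1,157,580 + $194,010 = $1,351,590
Less deposit already applied: $1,351,590 − $451,400 = $900,190
Cap: 20% of $4,425,000 = $885,000
Cap at $885,000: $900,190 exceeds the cap → $885,000

$885,000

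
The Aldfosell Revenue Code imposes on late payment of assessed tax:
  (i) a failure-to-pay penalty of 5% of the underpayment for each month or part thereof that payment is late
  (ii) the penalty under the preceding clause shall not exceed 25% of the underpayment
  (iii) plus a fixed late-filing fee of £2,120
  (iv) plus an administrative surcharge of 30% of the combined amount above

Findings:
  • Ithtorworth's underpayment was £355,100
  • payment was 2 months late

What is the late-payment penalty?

Penalty: £48,919

Accrued rate: 5% × 2 = 10%, capped at 25% → 10%
Failure-to-pay penalty: 10% of £355,100 = £35,510
Penalty before surcharge: £35,510 + £2,120 = £37,630
Administrative surcharge: 30% of £37,630 = £11,289
Total penalty: £37,630 + £11,289 = £48,919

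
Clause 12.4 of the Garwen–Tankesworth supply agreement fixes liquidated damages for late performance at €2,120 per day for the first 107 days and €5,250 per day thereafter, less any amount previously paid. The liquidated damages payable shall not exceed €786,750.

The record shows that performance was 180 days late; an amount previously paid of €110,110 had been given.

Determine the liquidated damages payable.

First 107 days: 107 × €2,120 = €226,840
Remaining days: (180 − 107) × €5,250 = €383,250
Accrued per-day damages: €226,840 + €383,250 = €610,090
Less amount previously paid: €610,090 − €110,110 = €499,980
Cap at €786,750: €499,980 is within the cap, no reduction.

€499,980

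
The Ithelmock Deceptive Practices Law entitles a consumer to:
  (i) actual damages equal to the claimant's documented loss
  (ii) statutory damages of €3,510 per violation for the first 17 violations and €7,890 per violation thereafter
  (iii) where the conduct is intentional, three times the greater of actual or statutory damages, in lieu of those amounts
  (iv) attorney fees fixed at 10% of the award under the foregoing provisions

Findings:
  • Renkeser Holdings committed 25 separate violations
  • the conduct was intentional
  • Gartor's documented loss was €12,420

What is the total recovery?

Total recovery: €405,207

First 17 violations: 17 × €3,510 = €59,670
Remaining violations: (25 − 17) × €7,890 = €63,120
Statutory damages: €59,670 + €63,120 = €122,790
Greater of actual damages (€12,420) or statutory damages (€122,790): €122,790
Trebled: 3 × €122,790 = €368,370
Attorney fees: 10% of €368,370 = €36,837
Total recovery: €368,370 + €36,837 = €405,207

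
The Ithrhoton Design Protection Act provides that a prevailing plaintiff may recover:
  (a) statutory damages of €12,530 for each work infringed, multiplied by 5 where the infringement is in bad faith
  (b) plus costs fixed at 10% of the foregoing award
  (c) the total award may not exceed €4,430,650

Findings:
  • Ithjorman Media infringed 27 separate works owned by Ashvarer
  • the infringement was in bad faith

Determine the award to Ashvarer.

Award: €1,860,705

Statutory damages: 27 × €12,530 = €338,310
Multiplied by 5: 5 × €338,310 = €1,691,550
Costs: 10% of €1,691,550 = €169,155
Award plus costs: €1,691,550 + €169,155 = €1,860,705
Cap at €4,430,650: €1,860,705 is within the cap, no reduction.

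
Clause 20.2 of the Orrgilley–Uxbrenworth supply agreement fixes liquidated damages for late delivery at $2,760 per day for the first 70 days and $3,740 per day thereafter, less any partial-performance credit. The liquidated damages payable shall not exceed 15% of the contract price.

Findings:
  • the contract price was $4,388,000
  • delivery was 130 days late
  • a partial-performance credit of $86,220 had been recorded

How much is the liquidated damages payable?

$331,380

First 70 days: 70 × $2,760 = $193,200
Remaining days: (130 − 70) × $3,740 = $224,400
Accrued per-day damages: $193,200 + $224,400 = $417,600
Less partial-performance credit: $417,600 − $86,220 = $331,380
Cap: 15% of $4,388,000 = $658,200
Cap at $658,200: $331,380 is within the cap, no reduction.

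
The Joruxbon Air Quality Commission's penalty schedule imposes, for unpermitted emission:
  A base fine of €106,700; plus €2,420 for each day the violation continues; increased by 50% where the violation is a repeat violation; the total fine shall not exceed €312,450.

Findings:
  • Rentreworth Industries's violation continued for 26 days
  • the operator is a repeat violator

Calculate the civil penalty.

Per-day component: 26 × €2,420 = €62,920
Base plus per-day: €106,700 + €62,920 = €169,620
Enhancement: 50% of €169,620 = €84,810
Enhanced fine: €169,620 + €84,810 = €254,430
Cap at €312,450: €254,430 is within the cap, no reduction.

€254,430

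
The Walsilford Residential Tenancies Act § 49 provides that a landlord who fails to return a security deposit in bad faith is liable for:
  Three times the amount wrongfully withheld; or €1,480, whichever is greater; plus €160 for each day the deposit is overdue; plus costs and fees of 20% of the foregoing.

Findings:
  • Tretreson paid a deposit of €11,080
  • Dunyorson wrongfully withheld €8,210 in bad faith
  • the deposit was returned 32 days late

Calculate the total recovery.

€35,700

Trebled: 3 × €8,210 = €24,630
Minimum €1,480: €24,630 meets the minimum, no increase.
Late-return penalty: 32 × €160 = €5,120
Damages plus late penalty: €24,630 + €5,120 = €29,750
Costs and fees: 20% of €29,750 = €5,950
Total recovery: €29,750 + €5,950 = €35,700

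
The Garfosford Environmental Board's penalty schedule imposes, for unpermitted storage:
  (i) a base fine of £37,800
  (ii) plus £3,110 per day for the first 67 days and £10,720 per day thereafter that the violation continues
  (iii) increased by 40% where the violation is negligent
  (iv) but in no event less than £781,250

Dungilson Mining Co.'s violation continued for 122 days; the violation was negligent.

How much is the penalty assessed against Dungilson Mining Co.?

First 67 days: 67 × £3,110 = £208,370
Remaining days: (122 − 67) × £10,720 = £589,600
Per-day component: £208,370 + £589,600 = £797,970
Base plus per-day: £37,800 + £797,970 = £835,770
Enhancement: 40% of £835,770 = £334,308
Enhanced fine: £835,770 + £334,308 = £1,170,078
Minimum £781,250: £1,170,078 meets the minimum, no increase.

£1,170,078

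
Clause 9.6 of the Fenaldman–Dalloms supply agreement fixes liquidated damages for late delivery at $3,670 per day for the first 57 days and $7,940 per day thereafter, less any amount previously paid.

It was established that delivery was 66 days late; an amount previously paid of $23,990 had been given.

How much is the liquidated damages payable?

$256,660

First 57 days: 57 × $3,670 = $209,190
Remaining days: (66 − 57) × $7,940 = $71,460
Accrued per-day damages: $209,190 + $71,460 = $280,650
Less amount previously paid: $280,650 − $23,990 = $256,660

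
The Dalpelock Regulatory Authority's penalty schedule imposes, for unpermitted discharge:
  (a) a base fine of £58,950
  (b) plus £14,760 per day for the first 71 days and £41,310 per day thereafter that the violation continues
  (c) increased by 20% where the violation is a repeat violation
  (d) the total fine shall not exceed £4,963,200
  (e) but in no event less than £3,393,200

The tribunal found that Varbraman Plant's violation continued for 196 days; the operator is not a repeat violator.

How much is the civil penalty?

£4,963,200

First 71 days: 71 × £14,760 = £1,047,960
Remaining days: (196 − 71) × £41,310 = £5,163,750
Per-day component: £1,047,960 + £5,163,750 = £6,211,710
Base plus per-day: £58,950 + £6,211,710 = £6,270,660
The operator is not a repeat violator: no 20% increase.
Cap at £4,963,200: £6,270,660 exceeds the cap → £4,963,200
Minimum £3,393,200: £4,963,200 meets the minimum, no increase.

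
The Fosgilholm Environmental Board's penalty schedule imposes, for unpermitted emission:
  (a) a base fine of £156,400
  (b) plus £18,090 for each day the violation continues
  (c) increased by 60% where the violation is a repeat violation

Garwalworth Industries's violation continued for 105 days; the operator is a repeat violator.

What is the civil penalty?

£3,289,360

Per-day component: 105 × £18,090 = £1,899,450
Base plus per-day: £156,400 + £1,899,450 = £2,055,850
Enhancement: 60% of £2,055,850 = £1,233,510
Enhanced fine: £2,055,850 + £1,233,510 = £3,289,360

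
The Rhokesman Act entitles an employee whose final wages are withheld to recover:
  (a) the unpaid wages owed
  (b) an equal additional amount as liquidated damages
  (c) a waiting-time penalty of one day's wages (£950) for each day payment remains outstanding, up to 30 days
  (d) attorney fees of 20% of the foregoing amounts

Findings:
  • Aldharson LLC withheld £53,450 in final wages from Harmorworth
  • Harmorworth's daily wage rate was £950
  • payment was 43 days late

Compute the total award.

Liquidated damages (equal amount): £53,450
Penalty days: min(43, 30) = 30
Waiting-time penalty: 30 × £950 = £28,500
Subtotal: £53,450 + £53,450 + £28,500 = £135,400
Attorney fees: 20% of £135,400 = £27,080
Total award: £135,400 + £27,080 = £162,480

Total award: £162,480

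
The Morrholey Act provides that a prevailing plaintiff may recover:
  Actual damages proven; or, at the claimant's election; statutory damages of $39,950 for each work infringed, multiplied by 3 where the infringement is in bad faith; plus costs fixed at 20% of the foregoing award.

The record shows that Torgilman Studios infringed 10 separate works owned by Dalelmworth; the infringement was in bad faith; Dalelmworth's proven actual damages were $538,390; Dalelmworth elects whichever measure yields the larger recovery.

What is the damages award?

$1,438,200

Statutory damages: 10 × $39,950 = $399,500
Trebled: 3 × $399,500 = $1,198,500
Greater of actual damages ($538,390) or enhanced statutory damages ($1,198,500): $1,198,500
Costs: 20% of $1,198,500 = $239,700
Award plus costs: $1,198,500 + $239,700 = $1,438,200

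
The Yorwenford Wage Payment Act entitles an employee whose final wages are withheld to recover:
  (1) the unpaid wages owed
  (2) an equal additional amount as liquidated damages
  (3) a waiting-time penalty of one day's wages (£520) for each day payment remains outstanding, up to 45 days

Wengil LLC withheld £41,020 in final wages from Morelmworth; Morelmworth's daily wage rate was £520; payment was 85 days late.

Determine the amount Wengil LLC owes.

£105,440

Liquidated damages (equal amount): £41,020
Penalty days: min(85, 45) = 45
Waiting-time penalty: 45 × £520 = £23,400
Total award: £41,020 + £41,020 + £23,400 = £105,440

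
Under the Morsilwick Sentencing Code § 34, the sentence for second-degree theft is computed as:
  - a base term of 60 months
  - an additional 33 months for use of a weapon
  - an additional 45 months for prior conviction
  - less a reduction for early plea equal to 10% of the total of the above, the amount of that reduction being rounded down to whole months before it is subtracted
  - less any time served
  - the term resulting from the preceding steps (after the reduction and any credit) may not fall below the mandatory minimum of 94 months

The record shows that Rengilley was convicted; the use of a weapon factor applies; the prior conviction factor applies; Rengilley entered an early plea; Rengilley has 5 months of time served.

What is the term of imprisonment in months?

Use of a weapon enhancement: +33 months
Prior conviction enhancement: +45 months
Adjusted term: 60 months + 33 months + 45 months = 138 months
Early plea reduction: 10% of 138 months = 13 months (rounded down)
After reduction: 138 − 13 = 125 months
Less time served: 125 months − 5 months = 120 months
Minimum 94 months: 120 months meets the minimum, no increase.

120 months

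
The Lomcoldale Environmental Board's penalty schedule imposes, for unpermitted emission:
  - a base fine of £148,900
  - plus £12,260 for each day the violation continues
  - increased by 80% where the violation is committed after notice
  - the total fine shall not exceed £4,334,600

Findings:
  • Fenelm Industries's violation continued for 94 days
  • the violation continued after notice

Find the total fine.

Civil penalty: £2,342,412

Per-day component: 94 × £12,260 = £1,152,440
Base plus per-day: £148,900 + £1,152,440 = £1,301,340
Enhancement: 80% of £1,301,340 = £1,041,072
Enhanced fine: £1,301,340 + £1,041,072 = £2,342,412
Cap at £4,334,600: £2,342,412 is within the cap, no reduction.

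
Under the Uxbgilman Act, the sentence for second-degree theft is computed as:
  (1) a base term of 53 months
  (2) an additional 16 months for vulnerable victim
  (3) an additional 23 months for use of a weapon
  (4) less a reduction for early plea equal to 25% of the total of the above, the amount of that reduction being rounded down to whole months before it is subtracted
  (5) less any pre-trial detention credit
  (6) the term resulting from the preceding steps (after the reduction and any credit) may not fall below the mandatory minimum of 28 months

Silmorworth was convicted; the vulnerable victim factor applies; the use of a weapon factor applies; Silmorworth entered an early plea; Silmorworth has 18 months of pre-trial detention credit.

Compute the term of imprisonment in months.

51 months

Vulnerable victim enhancement: +16 months
Use of a weapon enhancement: +23 months
Adjusted term: 53 months + 16 months + 23 months = 92 months
Early plea reduction: 25% of 92 months = 23 months (rounded down)
After reduction: 92 − 23 = 69 months
Less pre-trial detention credit: 69 months − 18 months = 51 months
Minimum 28 months: 51 months meets the minimum, no increase.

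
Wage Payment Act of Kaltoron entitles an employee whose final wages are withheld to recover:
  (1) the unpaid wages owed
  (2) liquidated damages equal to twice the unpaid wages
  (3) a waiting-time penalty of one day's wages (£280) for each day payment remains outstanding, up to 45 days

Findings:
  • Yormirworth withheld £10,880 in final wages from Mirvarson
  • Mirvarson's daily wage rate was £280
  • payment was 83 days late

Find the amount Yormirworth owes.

£45,240

Doubled: 2 × £10,880 = £21,760
Penalty days: min(83, 45) = 45
Waiting-time penalty: 45 × £280 = £12,600
Total award: £10,880 + £21,760 + £12,600 = £45,240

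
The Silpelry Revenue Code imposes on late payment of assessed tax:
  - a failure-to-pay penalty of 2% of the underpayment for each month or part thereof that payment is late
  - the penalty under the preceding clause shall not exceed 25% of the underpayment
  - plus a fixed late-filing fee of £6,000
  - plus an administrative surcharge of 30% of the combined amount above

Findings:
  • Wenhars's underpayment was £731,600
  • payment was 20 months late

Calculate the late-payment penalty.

Accrued rate: 2% × 20 = 40%, capped at 25% → 25%
Failure-to-pay penalty: 25% of £731,600 = £182,900
Penalty before surcharge: £182,900 + £6,000 = £188,900
Administrative surcharge: 30% of £188,900 = £56,670
Total penalty: £188,900 + £56,670 = £245,570

£245,570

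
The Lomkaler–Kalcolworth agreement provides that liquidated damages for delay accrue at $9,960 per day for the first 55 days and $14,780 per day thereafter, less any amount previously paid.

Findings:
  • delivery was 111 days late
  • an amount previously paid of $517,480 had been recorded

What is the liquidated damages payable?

$858,000

First 55 days: 55 × $9,960 = $547,800
Remaining days: (111 − 55) × $14,780 = $827,680
Accrued per-day damages: $547,800 + $827,680 = $1,375,480
Less amount previously paid: $1,375,480 − $517,480 = $858,000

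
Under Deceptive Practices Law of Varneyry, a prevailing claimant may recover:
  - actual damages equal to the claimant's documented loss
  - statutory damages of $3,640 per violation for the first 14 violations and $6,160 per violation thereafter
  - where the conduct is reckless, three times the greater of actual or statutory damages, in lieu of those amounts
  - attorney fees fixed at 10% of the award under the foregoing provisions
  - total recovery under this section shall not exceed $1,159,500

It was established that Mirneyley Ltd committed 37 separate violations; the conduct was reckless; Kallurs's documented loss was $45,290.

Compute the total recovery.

$635,712

First 14 violations: 14 × $3,640 = $50,960
Remaining violations: (37 − 14) × $6,160 = $141,680
Statutory damages: $50,960 + $141,680 = $192,640
Greater of actual damages ($45,290) or statutory damages ($192,640): $192,640
Trebled: 3 × $192,640 = $577,920
Attorney fees: 10% of $577,920 = $57,792
Total before cap: $577,920 + $57,792 = $635,712
Cap at $1,159,500: $635,712 is within the cap, no reduction.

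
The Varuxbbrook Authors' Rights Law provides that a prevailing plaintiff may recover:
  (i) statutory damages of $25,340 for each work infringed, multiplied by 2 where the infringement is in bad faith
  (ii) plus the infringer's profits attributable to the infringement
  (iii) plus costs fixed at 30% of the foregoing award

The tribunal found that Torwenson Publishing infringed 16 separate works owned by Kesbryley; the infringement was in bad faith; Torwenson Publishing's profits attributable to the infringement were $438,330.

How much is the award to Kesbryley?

$1,623,973

Statutory damages: 16 × $25,340 = $405,440
Doubled: 2 × $405,440 = $810,880
Combined award: $810,880 + $438,330 = $1,249,210
Costs: 30% of $1,249,210 = $374,763
Award plus costs: $1,249,210 + $374,763 = $1,623,973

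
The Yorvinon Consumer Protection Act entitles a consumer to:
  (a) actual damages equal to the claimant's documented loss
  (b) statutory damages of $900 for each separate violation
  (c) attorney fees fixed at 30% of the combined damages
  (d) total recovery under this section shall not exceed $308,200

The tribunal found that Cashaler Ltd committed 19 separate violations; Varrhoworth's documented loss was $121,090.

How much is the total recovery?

Statutory damages: 19 × $900 = $17,100
Combined damages: $121,090 + $17,100 = $138,190
Attorney fees: 30% of $138,190 = $41,457
Total before cap: $138,190 + $41,457 = $179,647
Cap at $308,200: $179,647 is within the cap, no reduction.

$179,647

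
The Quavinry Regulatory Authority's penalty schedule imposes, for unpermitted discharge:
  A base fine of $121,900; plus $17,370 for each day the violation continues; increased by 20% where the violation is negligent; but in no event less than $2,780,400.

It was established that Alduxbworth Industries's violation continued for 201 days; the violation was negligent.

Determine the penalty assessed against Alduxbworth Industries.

$4,335,924

Per-day component: 201 × $17,370 = $3,491,370
Base plus per-day: $121,900 + $3,491,370 = $3,613,270
Enhancement: 20% of $3,613,270 = $722,654
Enhanced fine: $3,613,270 + $722,654 = $4,335,924
Minimum $2,780,400: $4,335,924 meets the minimum, no increase.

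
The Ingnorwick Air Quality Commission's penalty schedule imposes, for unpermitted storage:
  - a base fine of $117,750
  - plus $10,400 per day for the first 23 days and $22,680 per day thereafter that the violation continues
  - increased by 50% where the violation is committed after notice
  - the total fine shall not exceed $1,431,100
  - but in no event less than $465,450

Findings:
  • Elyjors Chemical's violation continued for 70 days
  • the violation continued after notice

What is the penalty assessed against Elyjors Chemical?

$1,431,100

First 23 days: 23 × $10,400 = $239,200
Remaining days: (70 − 23) × $22,680 = $1,065,960
Per-day component: $239,200 + $1,065,960 = $1,305,160
Base plus per-day: $117,750 + $1,305,160 = $1,422,910
Enhancement: 50% of $1,422,910 = $711,455
Enhanced fine: $1,422,910 + $711,455 = $2,134,365
Cap at $1,431,100: $2,134,365 exceeds the cap → $1,431,100
Minimum $465,450: $1,431,100 meets the minimum, no increase.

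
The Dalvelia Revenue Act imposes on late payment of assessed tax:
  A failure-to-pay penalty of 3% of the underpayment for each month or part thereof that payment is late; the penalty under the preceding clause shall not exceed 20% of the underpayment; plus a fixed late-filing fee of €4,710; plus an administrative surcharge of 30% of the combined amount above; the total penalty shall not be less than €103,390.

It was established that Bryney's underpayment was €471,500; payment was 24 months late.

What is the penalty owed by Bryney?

€128,713

Accrued rate: 3% × 24 = 72%, capped at 20% → 20%
Failure-to-pay penalty: 20% of €471,500 = €94,300
Penalty before surcharge: €94,300 + €4,710 = €99,010
Administrative surcharge: 30% of €99,010 = €29,703
Total penalty: €99,010 + €29,703 = €128,713
Minimum €103,390: €128,713 meets the minimum, no increase.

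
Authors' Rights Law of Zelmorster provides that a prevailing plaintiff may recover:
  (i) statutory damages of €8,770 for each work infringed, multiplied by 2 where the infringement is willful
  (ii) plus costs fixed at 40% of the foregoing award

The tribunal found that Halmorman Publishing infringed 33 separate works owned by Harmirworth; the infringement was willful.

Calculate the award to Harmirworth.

Statutory damages: 33 × €8,770 = €289,410
Doubled: 2 × €289,410 = €578,820
Costs: 40% of €578,820 = €231,528
Award plus costs: €578,820 + €231,528 = €810,348

€810,348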